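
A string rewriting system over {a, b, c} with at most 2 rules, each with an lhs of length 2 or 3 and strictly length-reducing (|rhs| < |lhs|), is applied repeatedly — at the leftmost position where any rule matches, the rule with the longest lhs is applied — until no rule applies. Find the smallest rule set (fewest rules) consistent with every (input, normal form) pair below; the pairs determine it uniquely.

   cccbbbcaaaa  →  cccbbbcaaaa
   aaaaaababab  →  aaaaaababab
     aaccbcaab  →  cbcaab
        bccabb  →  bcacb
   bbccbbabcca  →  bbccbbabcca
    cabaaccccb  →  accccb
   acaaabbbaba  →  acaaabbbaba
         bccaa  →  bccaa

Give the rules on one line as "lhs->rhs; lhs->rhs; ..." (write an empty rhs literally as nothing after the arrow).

aac->; cab->ac

  | cccbbbcaaaa
  | aaaaaababab
  | aaccbcaab => cbcaab
  | bccabb => bcacb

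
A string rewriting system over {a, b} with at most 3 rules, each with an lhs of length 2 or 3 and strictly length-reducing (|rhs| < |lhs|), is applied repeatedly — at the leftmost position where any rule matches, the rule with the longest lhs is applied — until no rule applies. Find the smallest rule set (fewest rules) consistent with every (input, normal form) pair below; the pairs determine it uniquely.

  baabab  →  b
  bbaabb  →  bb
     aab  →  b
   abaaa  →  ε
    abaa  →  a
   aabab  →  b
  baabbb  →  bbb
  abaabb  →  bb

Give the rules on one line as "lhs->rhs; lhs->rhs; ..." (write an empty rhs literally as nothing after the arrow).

  | baabab => abab => bab => b
  | bbaabb => babb => bb
  | aab => b
  | abaaa => baaa => aa => ε

aa->; ab->b; ba->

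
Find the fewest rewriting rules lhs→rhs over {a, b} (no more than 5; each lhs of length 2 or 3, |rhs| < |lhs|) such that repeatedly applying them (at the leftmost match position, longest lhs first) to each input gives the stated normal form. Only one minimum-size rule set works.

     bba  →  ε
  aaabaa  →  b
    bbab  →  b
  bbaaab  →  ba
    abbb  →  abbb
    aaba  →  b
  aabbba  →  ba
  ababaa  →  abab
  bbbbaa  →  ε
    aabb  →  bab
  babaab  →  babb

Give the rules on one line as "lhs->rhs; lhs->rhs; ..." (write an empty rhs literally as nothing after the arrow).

  | bba => ε
  | aaabaa => baa => b
  | bbab => b
  | bbaaab => aab => ba

aaa->; aab->ba; baa->b; bba->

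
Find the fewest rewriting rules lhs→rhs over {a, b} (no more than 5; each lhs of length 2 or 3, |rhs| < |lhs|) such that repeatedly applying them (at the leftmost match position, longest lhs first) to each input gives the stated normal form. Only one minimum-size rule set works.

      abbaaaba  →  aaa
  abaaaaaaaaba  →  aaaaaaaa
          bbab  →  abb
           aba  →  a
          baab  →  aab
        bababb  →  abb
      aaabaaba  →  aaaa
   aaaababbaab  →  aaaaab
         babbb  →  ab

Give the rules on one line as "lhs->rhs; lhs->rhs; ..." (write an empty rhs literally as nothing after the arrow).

aba->a; ba->a; bba->ab; bbb->b

  | abbaaaba => aabaaba => aaaba => aaa
  | abaaaaaaaaba => aaaaaaaaba => aaaaaaaa
  | bbab => abb
  | aba => a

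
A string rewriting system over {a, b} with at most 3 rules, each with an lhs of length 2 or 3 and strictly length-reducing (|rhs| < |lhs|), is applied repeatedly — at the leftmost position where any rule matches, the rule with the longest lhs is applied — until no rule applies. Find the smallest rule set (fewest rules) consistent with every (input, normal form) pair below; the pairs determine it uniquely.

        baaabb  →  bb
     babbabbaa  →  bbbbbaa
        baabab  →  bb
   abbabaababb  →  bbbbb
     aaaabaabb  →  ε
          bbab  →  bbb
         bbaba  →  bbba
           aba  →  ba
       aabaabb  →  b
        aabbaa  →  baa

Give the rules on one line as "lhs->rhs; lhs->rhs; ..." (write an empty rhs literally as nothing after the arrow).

  | baaabb => bab => bb
  | babbabbaa => bbbabbaa => bbbbbaa
  | baabab => bab => bb
  | abbabaababb => bbabaababb => bbbaababb => bbbabb => bbbbb

aab->; ab->b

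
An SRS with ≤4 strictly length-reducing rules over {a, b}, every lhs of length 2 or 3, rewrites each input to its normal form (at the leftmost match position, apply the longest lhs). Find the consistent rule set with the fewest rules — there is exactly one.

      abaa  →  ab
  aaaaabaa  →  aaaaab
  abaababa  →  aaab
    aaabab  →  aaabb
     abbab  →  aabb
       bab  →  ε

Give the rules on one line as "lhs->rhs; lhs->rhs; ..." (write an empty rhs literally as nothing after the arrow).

aba->ab; bab->; bba->ab

  | abaa => aba => ab
  | aaaaabaa => aaaaaba => aaaaab
  | abaababa => abababa => abbaba => aabba => aaab
  | aaabab => aaabb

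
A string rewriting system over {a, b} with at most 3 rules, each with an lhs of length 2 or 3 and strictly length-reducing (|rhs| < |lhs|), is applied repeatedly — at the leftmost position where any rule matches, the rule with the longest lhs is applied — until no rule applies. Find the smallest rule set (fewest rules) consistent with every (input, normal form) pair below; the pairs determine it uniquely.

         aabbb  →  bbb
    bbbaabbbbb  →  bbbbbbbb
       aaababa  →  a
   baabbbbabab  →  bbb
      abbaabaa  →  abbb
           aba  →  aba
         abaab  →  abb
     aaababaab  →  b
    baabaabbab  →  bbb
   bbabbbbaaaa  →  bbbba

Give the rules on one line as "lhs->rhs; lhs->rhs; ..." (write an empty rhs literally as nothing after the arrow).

  | aabbb => bbb
  | bbbaabbbbb => bbbbbbbb
  | aaababa => baba => a
  | baabbbbabab => bbbbbabab => bbbbab => bbb

aa->; aaa->; bab->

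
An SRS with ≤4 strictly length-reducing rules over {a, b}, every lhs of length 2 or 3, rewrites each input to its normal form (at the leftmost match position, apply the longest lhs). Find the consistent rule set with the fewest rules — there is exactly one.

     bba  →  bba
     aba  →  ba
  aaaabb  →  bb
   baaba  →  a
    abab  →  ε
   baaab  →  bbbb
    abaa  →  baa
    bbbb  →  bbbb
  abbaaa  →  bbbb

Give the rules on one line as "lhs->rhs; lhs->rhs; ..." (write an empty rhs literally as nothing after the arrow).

  | bba
  | aba => ba
  | aaaabb => bbabb => bb
  | baaba => baba => a

aaa->bb; ab->b; bab->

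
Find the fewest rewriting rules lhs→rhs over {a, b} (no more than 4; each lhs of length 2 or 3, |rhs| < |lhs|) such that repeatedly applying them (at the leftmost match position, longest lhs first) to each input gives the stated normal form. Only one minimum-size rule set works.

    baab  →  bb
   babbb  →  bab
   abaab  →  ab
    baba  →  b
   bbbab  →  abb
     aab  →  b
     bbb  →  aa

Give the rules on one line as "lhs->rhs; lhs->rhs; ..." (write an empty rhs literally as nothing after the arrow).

  | baab => bb
  | babbb => baaa => bab
  | abaab => ab
  | baba => b

aaa->ab; aab->b; aba->; bbb->aa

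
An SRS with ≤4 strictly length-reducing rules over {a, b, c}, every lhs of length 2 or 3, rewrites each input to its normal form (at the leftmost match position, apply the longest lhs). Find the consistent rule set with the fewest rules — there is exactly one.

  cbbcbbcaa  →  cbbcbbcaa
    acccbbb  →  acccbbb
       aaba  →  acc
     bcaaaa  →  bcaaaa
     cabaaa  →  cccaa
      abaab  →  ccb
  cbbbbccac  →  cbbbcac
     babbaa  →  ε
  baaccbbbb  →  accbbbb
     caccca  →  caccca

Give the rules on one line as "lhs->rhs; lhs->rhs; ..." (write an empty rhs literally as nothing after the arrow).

ab->b; aba->cc; ba->; bcc->c

  | cbbcbbcaa
  | acccbbb
  | aaba => acc
  | bcaaaa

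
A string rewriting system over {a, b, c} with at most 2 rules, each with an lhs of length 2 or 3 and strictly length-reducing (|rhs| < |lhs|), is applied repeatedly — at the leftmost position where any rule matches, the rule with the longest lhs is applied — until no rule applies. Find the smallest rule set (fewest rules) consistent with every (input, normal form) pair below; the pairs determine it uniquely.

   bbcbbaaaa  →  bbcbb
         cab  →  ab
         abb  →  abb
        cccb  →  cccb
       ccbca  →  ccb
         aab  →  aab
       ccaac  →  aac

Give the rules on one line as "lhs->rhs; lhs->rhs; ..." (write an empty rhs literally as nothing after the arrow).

  | bbcbbaaaa => bbcbbaaa => bbcbbaa => bbcbba => bbcbb
  | cab => ab
  | abb
  | cccb

ba->b; ca->a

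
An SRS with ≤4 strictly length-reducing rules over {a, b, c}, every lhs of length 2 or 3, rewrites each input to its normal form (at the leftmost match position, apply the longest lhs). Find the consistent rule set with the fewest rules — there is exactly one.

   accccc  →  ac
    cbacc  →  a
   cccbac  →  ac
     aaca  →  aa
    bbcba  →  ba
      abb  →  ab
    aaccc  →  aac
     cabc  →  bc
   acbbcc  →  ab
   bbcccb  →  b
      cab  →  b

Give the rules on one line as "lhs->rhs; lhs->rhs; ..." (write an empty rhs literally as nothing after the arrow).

bb->b; ca->; cb->; cc->

  | accccc => accc => ac
  | cbacc => acc => a
  | cccbac => cbac => ac
  | aaca => aa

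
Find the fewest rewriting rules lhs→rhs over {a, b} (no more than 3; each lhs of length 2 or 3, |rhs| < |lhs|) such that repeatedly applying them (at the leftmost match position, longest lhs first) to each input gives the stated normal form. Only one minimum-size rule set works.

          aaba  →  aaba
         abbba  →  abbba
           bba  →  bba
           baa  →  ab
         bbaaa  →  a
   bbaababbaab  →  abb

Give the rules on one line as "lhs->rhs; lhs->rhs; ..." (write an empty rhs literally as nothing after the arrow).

  | aaba
  | abbba
  | bba
  | baa => ab

baa->ab; bab->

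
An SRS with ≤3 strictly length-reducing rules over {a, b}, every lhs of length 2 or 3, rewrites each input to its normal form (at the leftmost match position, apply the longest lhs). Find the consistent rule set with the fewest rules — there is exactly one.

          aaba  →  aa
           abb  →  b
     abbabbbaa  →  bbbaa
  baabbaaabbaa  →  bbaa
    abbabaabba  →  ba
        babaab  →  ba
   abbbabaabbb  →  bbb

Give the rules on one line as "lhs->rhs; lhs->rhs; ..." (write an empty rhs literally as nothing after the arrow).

aaa->a; ab->

  | aaba => aa
  | abb => b
  | abbabbbaa => babbbaa => bbbaa
  | baabbaaabbaa => babaaabbaa => baaabbaa => babbaa => bbaa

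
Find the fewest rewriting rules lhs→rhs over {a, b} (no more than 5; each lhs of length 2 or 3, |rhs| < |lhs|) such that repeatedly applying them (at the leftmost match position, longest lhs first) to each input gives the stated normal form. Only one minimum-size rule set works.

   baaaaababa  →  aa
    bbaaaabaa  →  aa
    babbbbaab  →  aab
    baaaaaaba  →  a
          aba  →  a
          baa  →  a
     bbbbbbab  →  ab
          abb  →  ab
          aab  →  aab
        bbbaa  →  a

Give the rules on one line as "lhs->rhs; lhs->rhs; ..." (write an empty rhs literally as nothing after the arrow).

aaa->a; ba->; bb->b; bbb->a

  | baaaaababa => aaaababa => aababa => aaba => aa
  | bbaaaabaa => baaaabaa => aaabaa => abaa => aa
  | babbbbaab => bbbbaab => abaab => aab
  | baaaaaaba => aaaaaba => aaaba => aba => a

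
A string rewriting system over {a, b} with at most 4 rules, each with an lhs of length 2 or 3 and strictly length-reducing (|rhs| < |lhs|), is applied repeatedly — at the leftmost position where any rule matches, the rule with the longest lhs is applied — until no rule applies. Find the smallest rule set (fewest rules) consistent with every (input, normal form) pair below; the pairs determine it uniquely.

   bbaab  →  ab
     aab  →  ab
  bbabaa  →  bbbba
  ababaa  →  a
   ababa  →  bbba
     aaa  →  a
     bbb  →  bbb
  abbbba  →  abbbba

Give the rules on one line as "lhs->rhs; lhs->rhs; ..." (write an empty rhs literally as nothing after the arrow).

  | bbaab => baab => aab => ab
  | aab => ab
  | bbabaa => bbbba
  | ababaa => bbbaa => bbaa => baa => aa => a

aa->a; aba->bb; baa->aa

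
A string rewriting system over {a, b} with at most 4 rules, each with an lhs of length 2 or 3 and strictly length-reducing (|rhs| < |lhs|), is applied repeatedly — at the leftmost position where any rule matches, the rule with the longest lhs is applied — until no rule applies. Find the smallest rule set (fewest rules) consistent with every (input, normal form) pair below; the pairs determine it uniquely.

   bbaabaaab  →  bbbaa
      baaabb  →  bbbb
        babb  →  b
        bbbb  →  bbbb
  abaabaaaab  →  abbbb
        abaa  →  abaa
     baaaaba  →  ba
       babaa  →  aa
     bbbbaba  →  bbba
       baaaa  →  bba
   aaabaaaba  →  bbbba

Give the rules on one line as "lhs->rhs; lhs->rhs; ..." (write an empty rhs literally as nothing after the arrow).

  | bbaabaaab => bbaaaaab => bbbaab => bbbaa
  | baaabb => bbbb
  | babb => b
  | bbbb

aaa->b; aab->aa; bab->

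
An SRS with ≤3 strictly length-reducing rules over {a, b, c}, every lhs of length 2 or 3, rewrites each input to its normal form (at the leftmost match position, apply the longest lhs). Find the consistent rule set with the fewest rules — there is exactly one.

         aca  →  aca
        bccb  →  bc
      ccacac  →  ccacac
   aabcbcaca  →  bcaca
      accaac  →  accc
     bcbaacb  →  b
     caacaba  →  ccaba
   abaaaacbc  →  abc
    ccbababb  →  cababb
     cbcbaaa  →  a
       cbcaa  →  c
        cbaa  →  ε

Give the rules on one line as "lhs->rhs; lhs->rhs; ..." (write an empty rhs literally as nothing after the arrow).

  | aca
  | bccb => bc
  | ccacac
  | aabcbcaca => bcbcaca => bcaca

aa->; cb->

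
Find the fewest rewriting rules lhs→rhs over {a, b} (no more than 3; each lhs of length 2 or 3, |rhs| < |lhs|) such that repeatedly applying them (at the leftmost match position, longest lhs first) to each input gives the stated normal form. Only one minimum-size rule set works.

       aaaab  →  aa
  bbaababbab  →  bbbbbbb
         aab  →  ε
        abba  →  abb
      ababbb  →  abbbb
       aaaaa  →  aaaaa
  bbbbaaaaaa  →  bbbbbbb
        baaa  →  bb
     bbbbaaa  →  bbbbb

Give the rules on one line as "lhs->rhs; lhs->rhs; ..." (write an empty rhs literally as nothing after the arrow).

aab->; ba->b; baa->bb

  | aaaab => aa
  | bbaababbab => bbbbabbab => bbbbbbab => bbbbbbb
  | aab => ε
  | abba => abb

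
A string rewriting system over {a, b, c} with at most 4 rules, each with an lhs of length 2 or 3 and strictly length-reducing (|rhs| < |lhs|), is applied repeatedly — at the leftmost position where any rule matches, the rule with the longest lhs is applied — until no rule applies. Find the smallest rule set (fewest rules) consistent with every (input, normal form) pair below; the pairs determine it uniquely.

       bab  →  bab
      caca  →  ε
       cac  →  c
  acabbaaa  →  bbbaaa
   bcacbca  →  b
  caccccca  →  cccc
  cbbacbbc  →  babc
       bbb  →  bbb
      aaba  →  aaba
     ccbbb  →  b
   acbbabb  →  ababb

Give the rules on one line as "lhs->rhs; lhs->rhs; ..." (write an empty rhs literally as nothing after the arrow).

  | bab
  | caca => ca => ε
  | cac => c
  | acabbaaa => bbbaaa

aca->b; ca->; cb->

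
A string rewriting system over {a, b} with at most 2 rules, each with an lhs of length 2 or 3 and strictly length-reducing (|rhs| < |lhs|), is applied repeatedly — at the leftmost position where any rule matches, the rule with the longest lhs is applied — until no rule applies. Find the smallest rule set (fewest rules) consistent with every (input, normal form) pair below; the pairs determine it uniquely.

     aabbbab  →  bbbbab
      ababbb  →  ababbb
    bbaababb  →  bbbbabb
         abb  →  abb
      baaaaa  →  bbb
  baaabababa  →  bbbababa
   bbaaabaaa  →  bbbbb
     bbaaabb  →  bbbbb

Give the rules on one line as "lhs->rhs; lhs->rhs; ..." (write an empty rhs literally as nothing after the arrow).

aa->b; aaa->b

  | aabbbab => bbbbab
  | ababbb
  | bbaababb => bbbbabb
  | abb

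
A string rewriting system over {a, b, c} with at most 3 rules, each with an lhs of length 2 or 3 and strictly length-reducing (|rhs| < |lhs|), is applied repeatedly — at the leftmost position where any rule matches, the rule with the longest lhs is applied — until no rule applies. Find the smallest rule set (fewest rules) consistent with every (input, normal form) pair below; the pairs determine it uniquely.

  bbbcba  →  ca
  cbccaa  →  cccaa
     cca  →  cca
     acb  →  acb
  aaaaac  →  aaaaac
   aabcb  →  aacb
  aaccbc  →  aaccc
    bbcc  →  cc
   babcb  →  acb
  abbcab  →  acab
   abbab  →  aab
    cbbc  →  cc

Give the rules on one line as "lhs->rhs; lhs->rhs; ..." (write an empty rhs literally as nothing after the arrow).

  | bbbcba => bbcba => bcba => cba => ca
  | cbccaa => cccaa
  | cca
  | acb

ba->a; bc->c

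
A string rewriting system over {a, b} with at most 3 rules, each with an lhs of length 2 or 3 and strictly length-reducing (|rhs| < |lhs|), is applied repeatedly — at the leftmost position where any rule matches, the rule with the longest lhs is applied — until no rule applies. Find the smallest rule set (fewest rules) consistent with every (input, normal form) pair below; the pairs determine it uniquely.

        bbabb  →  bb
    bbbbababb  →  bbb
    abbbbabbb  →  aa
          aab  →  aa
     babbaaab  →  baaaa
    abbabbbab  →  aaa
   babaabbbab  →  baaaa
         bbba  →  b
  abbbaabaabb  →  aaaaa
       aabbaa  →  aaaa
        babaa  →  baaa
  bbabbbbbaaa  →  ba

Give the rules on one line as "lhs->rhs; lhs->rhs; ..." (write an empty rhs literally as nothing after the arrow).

ab->a; bba->

  | bbabb => bb
  | bbbbababb => bbbabb => bbb
  | abbbbabbb => abbbabbb => abbabbb => ababbb => aabbb => aabb => aab => aa
  | aab => aa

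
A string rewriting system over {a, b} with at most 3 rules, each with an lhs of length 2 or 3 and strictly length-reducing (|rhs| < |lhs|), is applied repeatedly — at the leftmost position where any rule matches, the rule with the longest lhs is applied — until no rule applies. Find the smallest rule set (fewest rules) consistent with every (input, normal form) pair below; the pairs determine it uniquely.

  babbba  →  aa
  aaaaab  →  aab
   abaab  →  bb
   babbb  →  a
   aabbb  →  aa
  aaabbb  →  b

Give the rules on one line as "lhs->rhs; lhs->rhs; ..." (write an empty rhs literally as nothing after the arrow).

  | babbba => abbba => aa
  | aaaaab => baab => aab
  | abaab => aaab => bb
  | babbb => abbb => a

aaa->b; ba->a; bbb->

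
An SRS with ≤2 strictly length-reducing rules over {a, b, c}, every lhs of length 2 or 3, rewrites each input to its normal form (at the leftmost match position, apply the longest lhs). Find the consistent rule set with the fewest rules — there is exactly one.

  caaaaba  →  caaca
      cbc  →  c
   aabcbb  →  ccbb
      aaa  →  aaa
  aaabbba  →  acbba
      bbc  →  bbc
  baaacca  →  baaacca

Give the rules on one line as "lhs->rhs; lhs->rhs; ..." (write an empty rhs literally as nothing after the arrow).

aab->c; cbc->c

  | caaaaba => caaca
  | cbc => c
  | aabcbb => ccbb
  | aaa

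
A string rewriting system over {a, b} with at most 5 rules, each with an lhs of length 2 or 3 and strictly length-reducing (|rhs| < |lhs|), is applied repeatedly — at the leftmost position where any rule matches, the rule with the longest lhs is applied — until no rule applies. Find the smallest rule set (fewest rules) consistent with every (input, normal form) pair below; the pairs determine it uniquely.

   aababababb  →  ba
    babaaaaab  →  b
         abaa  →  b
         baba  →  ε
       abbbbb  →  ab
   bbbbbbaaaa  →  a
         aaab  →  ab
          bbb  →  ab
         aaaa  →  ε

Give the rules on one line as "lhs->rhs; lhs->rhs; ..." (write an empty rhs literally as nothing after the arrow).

aa->; aba->ba; abb->a; bb->a

  | aababababb => babababb => bbababb => aababb => babb => ba
  | babaaaaab => bbaaaaab => aaaaaab => aaaab => aab => b
  | abaa => baa => b
  | baba => bba => aa => ε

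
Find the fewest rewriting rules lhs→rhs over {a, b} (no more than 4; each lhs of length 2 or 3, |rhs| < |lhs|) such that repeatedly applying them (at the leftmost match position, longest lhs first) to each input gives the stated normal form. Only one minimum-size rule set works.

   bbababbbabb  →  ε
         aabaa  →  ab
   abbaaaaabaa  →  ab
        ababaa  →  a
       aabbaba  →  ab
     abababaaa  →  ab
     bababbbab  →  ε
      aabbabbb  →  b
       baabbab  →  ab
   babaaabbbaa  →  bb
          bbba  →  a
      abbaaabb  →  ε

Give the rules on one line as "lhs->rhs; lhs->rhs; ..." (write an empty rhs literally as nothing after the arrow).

aa->a; abb->; ba->b; bbb->

  | bbababbbabb => bbbabbbabb => abbbabb => babb => bbb => ε
  | aabaa => abaa => aba => ab
  | abbaaaaabaa => aaaaabaa => aaaabaa => aaabaa => aabaa => abaa => aba => ab
  | ababaa => abbaa => aa => a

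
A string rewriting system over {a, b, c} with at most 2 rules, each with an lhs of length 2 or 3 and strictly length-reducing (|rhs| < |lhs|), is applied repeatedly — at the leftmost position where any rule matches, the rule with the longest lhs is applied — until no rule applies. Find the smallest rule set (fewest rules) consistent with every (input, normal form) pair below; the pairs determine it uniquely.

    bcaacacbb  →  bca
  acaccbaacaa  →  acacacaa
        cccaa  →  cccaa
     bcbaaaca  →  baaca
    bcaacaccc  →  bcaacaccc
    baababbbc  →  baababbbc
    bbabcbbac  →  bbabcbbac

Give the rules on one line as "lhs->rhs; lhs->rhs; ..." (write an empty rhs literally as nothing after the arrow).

  | bcaacacbb => bcaacb => bca
  | acaccbaacaa => acacacaa
  | cccaa
  | bcbaaaca => baaca

acb->; cba->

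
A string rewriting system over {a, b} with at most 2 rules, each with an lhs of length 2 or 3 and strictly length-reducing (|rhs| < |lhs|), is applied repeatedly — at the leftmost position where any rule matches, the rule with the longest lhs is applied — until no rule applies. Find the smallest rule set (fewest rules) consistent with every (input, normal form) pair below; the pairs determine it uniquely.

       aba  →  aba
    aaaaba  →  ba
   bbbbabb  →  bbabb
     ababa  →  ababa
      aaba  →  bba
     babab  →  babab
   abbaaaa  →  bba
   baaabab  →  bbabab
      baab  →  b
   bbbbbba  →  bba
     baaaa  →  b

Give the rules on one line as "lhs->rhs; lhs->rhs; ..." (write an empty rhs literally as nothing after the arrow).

aa->b; bbb->aa

  | aba
  | aaaaba => baaba => bbba => aaa => ba
  | bbbbabb => aababb => bbabb
  | ababa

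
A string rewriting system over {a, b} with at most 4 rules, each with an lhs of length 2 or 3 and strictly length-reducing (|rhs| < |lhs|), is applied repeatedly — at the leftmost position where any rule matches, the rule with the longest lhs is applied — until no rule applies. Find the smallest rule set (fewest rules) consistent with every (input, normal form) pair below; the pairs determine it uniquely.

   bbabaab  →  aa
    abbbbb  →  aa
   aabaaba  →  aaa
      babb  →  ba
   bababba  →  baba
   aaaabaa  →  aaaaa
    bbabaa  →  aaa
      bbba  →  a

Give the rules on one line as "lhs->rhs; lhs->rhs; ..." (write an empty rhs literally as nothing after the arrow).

  | bbabaab => aabaab => aaab => aa
  | abbbbb => abb => aa
  | aabaaba => aaaba => aaa
  | babb => baa => ba

aab->a; baa->ba; bb->a; bbb->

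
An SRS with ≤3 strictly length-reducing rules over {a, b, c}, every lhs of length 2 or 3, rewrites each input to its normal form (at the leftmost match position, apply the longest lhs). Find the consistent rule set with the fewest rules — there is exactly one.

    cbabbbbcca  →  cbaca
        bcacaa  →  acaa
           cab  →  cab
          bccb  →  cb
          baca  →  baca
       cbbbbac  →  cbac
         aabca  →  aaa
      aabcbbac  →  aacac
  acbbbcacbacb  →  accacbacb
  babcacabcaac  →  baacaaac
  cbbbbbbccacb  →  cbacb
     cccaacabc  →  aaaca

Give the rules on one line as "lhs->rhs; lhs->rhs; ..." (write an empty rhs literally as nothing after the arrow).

bba->ca; bc->; ccc->a

  | cbabbbbcca => cbabbbca => cbabba => cbaca
  | bcacaa => acaa
  | cab
  | bccb => cb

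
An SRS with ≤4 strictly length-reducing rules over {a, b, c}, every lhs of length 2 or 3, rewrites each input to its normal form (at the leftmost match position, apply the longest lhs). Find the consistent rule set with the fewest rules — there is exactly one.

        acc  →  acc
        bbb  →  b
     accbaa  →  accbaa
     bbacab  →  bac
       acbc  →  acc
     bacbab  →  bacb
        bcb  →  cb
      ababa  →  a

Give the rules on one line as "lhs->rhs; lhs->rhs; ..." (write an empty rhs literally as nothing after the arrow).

  | acc
  | bbb => bb => b
  | accbaa
  | bbacab => bacab => bac

ab->; bb->b; bc->c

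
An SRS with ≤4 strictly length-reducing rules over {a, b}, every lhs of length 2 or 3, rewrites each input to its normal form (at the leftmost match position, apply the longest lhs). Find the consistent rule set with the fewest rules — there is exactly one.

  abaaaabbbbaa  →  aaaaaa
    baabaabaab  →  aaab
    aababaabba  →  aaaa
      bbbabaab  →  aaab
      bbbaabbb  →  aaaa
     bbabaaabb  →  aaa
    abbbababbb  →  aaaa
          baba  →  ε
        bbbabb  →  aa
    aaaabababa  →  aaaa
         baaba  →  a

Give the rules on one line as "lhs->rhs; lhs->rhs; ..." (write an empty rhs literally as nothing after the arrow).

  | abaaaabbbbaa => aaaabbbbaa => aaaaabaa => aaaaaa
  | baabaabaab => abaabaab => aabaab => aaab
  | aababaabba => aabaabba => aaabba => aaaa
  | bbbabaab => aabaab => aaab

ba->; bb->; bbb->a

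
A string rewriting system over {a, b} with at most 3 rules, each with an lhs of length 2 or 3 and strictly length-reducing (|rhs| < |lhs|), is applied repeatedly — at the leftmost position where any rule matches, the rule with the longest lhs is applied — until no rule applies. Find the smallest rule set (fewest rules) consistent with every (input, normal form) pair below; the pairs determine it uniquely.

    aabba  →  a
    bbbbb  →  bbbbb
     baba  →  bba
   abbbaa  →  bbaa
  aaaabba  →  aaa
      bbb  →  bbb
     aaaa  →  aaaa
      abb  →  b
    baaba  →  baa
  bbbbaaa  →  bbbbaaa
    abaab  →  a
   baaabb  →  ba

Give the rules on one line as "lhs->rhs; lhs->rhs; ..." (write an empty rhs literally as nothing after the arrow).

ab->; bab->bb

  | aabba => aba => a
  | bbbbb
  | baba => bba
  | abbbaa => bbaa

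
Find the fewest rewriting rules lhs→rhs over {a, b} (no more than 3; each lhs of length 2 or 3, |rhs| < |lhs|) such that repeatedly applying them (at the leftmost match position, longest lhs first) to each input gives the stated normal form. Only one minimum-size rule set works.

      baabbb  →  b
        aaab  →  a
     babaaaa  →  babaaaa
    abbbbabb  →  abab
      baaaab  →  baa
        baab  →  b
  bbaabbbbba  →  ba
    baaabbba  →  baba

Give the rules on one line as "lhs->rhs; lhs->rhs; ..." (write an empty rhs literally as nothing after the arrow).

  | baabbb => bbb => bb => b
  | aaab => a
  | babaaaa
  | abbbbabb => abbbabb => abbabb => ababb => abab

aab->; bb->b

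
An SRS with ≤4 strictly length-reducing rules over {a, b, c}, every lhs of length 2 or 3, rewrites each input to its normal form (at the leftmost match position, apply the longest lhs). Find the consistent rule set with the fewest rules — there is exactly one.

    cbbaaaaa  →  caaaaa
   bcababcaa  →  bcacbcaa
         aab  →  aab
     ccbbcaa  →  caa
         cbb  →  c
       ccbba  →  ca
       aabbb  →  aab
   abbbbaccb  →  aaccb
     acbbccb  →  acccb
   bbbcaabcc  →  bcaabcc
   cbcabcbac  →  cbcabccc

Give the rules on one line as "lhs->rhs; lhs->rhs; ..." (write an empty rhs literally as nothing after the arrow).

ba->c; bb->; cca->ca

  | cbbaaaaa => caaaaa
  | bcababcaa => bcacbcaa
  | aab
  | ccbbcaa => cccaa => ccaa => caa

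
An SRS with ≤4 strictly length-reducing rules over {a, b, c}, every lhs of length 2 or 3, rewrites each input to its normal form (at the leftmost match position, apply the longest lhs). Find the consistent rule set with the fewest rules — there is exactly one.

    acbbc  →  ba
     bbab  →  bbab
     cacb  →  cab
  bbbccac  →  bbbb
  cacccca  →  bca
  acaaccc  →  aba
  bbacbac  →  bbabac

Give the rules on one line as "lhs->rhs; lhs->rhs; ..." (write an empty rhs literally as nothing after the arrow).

aac->b; abb->bc; cb->b; cc->a

  | acbbc => abbc => bcc => ba
  | bbab
  | cacb => cab
  | bbbccac => bbbaac => bbbb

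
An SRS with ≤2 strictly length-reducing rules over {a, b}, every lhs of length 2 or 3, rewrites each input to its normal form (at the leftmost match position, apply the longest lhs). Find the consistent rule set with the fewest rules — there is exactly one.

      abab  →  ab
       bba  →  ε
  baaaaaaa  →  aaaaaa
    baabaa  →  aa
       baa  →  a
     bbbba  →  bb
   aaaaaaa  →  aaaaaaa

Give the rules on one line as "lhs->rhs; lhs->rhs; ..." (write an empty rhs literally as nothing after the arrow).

  | abab => ab
  | bba => ε
  | baaaaaaa => aaaaaa
  | baabaa => abaa => aa

ba->; bba->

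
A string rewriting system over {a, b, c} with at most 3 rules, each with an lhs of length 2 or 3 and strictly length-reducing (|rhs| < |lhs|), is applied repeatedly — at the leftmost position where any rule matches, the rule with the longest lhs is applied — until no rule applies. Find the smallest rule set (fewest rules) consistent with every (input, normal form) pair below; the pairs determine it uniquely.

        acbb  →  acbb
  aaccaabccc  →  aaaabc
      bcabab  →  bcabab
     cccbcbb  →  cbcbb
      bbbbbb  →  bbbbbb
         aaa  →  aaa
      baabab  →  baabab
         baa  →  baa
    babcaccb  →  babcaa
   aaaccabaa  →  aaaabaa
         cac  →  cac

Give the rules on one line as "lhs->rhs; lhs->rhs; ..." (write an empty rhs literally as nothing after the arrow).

cc->; ccb->a

  | acbb
  | aaccaabccc => aaaabccc => aaaabc
  | bcabab
  | cccbcbb => cbcbb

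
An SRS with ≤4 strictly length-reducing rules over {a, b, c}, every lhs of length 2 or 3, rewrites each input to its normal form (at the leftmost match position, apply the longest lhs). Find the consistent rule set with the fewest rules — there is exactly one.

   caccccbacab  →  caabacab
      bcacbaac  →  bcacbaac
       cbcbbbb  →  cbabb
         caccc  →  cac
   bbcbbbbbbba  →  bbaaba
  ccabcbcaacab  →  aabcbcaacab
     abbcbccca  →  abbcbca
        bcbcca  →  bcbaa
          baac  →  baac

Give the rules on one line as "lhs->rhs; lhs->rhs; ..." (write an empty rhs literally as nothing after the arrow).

  | caccccbacab => caccbacab => caabacab
  | bcacbaac
  | cbcbbbb => cbccbb => cbabb
  | caccc => cac

bbb->cb; cc->a; ccc->c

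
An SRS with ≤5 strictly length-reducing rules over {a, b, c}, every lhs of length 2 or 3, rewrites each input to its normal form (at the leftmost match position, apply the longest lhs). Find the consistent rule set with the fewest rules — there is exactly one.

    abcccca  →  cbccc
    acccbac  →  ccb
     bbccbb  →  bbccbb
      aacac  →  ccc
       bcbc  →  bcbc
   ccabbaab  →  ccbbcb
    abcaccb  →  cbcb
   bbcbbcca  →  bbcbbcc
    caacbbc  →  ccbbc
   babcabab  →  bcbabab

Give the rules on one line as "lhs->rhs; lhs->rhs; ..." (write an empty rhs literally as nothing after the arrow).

aa->c; abc->cb; ac->; ca->c

  | abcccca => cbccca => cbccc
  | acccbac => ccbac => ccb
  | bbccbb
  | aacac => ccac => ccc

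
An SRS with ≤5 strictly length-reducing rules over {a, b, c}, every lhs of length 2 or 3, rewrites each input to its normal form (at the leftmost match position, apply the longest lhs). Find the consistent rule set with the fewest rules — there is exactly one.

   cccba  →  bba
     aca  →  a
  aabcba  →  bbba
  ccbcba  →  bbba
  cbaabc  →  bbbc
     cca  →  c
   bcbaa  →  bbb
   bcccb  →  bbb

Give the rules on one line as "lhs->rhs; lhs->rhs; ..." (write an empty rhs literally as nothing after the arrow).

aa->b; ca->; cb->b; ccb->bb

  | cccba => cbba => bba
  | aca => a
  | aabcba => bbcba => bbba
  | ccbcba => bbcba => bbba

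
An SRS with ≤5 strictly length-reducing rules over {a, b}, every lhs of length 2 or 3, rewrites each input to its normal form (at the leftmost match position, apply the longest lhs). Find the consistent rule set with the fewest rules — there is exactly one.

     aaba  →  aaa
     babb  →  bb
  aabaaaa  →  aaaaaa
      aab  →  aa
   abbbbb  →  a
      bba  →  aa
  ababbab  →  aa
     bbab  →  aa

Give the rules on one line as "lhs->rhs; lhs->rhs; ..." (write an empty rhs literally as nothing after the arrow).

ab->a; abb->b; bba->aa; bbb->a

  | aaba => aaa
  | babb => bb
  | aabaaaa => aaaaaa
  | aab => aa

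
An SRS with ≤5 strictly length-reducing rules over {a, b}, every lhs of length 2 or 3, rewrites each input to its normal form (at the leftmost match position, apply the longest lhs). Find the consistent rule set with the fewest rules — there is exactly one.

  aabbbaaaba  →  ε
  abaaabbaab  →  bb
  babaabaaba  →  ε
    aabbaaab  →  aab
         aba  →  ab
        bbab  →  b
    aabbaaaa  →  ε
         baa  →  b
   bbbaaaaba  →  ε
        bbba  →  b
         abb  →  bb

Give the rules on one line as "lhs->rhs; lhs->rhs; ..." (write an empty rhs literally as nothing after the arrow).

  | aabbbaaaba => abbbaaaba => bbbaaaba => baaba => baba => bba => ε
  | abaaabbaab => abaabbaab => ababbaab => abbbaab => bbbaab => bab => bb
  | babaabaaba => bbaabaaba => abaaba => ababa => abba => bba => ε
  | aabbaaab => abbaaab => bbaaab => aab

aaa->; abb->bb; ba->b; bba->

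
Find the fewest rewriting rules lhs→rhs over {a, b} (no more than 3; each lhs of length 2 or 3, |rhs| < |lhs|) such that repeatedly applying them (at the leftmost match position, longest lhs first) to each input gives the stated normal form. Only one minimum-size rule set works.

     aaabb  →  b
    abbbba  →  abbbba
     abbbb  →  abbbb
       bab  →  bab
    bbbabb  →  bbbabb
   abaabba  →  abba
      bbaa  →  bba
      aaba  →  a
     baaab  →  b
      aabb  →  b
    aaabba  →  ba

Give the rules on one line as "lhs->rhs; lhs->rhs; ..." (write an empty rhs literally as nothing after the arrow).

aa->a; aab->

  | aaabb => aabb => b
  | abbbba
  | abbbb
  | bab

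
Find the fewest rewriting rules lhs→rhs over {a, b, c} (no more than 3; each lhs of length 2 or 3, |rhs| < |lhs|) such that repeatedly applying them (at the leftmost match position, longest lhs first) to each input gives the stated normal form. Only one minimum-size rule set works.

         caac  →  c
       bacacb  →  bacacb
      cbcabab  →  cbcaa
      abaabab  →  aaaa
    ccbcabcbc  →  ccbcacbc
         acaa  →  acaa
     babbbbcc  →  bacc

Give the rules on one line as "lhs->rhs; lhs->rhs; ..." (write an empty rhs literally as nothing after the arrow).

aac->; ab->a

  | caac => c
  | bacacb
  | cbcabab => cbcaab => cbcaa
  | abaabab => aaabab => aaaab => aaaa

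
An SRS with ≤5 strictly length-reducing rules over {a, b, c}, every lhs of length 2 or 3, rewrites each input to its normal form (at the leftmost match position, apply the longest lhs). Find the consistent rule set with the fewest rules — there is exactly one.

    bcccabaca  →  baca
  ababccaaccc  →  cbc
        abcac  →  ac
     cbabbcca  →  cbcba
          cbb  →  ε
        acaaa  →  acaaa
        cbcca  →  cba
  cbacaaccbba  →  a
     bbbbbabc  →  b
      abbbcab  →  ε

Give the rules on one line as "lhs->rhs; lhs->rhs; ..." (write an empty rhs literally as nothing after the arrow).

ab->c; acc->bb; bb->c; cc->

  | bcccabaca => bcabaca => bccaca => baca
  | ababccaaccc => cabccaaccc => ccccaaccc => ccaaccc => aaccc => abbc => cbc
  | abcac => ccac => ac
  | cbabbcca => cbcbcca => cbcba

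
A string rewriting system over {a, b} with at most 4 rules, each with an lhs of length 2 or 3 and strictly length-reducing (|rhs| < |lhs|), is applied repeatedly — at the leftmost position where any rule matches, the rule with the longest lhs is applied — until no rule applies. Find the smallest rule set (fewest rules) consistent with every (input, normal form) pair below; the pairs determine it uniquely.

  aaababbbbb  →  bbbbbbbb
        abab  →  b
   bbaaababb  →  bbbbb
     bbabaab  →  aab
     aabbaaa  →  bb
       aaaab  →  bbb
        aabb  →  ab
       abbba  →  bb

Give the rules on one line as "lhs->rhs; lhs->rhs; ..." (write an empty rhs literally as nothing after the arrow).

aaa->bb; abb->b; ba->b; baa->aa

  | aaababbbbb => bbbabbbbb => bbbbbbbb
  | abab => abb => b
  | bbaaababb => baaababb => aaababb => bbbabb => bbbbb
  | bbabaab => bbbaab => bbaab => baab => aab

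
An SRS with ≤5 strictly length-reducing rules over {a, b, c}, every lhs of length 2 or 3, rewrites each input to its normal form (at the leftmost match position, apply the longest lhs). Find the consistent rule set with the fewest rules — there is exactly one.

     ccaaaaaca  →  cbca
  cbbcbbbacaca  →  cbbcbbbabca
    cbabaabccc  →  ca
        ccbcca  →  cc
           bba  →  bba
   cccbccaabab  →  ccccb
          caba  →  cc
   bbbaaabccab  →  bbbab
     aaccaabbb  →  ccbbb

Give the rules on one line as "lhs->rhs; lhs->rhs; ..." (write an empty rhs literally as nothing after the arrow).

  | ccaaaaaca => ccaaaca => ccaca => cbca
  | cbbcbbbacaca => cbbcbbbabca
  | cbabaabccc => cbcabccc => cbcaac => cbcc => ca
  | ccbcca => ccaa => cc

aa->; aba->c; bcc->a; cac->bc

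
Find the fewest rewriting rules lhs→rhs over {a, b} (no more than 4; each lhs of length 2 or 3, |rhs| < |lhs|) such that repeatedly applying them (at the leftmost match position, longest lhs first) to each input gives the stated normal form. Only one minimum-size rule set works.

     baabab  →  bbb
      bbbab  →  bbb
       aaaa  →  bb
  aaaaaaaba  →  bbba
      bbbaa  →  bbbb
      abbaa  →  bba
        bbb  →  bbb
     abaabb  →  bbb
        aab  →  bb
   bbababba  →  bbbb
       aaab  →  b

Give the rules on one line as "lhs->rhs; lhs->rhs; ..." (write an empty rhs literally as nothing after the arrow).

aa->b; ab->; abb->ba

  | baabab => bbbab => bbb
  | bbbab => bbb
  | aaaa => baa => bb
  | aaaaaaaba => baaaaaba => bbaaaba => bbbaba => bbba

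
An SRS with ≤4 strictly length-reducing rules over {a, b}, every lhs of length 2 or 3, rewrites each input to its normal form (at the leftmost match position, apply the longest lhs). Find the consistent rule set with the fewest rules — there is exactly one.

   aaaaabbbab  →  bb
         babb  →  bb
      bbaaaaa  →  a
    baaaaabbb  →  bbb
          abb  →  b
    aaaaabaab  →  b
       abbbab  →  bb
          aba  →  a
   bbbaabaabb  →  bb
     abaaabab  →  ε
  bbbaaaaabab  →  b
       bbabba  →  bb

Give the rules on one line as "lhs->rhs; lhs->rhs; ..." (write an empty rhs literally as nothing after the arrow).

  | aaaaabbbab => aaabbbab => abbbab => bbab => bb
  | babb => bb
  | bbaaaaa => baaaa => aaa => a
  | baaaaabbb => aaaabbb => aabbb => bbb

aa->; ab->; ba->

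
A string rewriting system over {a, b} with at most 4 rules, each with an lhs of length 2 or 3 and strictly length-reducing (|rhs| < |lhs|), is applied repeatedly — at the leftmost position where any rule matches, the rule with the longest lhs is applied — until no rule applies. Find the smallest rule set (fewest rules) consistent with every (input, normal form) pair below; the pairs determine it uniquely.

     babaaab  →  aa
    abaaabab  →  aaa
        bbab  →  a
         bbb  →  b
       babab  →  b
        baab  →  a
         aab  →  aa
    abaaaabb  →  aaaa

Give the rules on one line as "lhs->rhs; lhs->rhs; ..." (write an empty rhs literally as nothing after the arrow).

  | babaaab => baaab => aab => aa
  | abaaabab => aaabab => aaab => aaa
  | bbab => ab => a
  | bbb => b

ab->a; aba->a; ba->; bb->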